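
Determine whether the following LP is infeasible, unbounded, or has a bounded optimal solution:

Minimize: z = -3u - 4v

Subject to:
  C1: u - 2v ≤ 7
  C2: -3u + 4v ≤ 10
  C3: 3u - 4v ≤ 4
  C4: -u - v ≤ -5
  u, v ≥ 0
Feasible point: (2, 3) satisfies every constraint, so the LP is feasible.
Direction d = (4, 3): for each constraint row a, a·d ≤ 0 —
  (1)(4) + (-2)(3) = -2 ≤ 0
  (-3)(4) + (4)(3) = 0 ≤ 0
  (3)(4) + (-4)(3) = 0 ≤ 0
  (-1)(4) + (-1)(3) = -7 ≤ 0
and d ≥ 0, so (2, 3) + t·d stays feasible for every t ≥ 0. Along this ray z = -3u - 4v changes by -24 per unit t, so z → −∞.

Unbounded: there is a feasible ray along which z → −∞.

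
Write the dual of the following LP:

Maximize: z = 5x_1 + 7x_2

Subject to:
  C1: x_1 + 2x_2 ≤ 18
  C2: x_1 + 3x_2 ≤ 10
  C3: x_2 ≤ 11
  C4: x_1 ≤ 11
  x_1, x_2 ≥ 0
Minimize: z = 18y1 + 10y2 + 11y3 + 11y4

Subject to:
  C1: -y1 - y2 - y4 ≤ -5
  C2: -2y1 - 3y2 - y3 ≤ -7
  y1, y2, y3, y4 ≥ 0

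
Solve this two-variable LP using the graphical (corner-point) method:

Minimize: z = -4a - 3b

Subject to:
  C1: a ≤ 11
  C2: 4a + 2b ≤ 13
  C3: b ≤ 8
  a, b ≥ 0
Each vertex is the intersection of two constraint boundaries that also satisfies all remaining constraints:
  a = 0 and b = 0 → (0, 0)
  4a + 2b = 13 and b = 0 → (3.25, 0)
  4a + 2b = 13 and a = 0 → (0, 6.5)

Evaluating z = -4a - 3b at each vertex:
  (0, 0): z = 0
  (3.25, 0): z = -13
  (0, 6.5): z = -19.5

The minimum is at (0, 6.5) with z = -19.5.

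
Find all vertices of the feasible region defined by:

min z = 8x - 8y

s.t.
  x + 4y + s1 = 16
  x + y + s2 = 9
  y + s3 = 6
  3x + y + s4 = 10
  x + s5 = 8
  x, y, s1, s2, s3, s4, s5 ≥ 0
Each vertex is the intersection of two constraint boundaries that also satisfies all remaining constraints:
  x = 0 and y = 0 → (0, 0)
  3x + y = 10 and y = 0 → (3.333, 0)
  x + 4y = 16 and 3x + y = 10 → (2.182, 3.455)
  x + 4y = 16 and x = 0 → (0, 4)

Vertices: (0, 0), (3.333, 0), (2.182, 3.455), (0, 4)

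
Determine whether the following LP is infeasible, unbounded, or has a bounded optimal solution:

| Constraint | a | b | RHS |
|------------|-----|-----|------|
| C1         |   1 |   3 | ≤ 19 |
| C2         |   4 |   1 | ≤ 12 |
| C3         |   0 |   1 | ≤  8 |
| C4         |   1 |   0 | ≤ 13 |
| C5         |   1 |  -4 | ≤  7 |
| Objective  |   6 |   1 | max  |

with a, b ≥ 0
The point (3, 0) satisfies every constraint, so the LP is feasible; the constraints give a ≤ 13 and b ≤ 8, which with a, b ≥ 0 keep the feasible region inside a bounded box. A feasible, bounded LP attains a finite optimum at a vertex.

Evaluating z = 6a + b at each vertex:
  (0, 0): z = 0
  (3, 0): z = 18
  (1.545, 5.818): z = 15.09
  (0, 6.333): z = 6.333

Bounded optimum: z* = 18 at (3, 0).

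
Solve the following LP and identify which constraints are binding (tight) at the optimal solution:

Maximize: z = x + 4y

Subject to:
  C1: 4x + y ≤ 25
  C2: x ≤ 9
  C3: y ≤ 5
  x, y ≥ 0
Optimal: x = 5, y = 5
Binding: C1, C3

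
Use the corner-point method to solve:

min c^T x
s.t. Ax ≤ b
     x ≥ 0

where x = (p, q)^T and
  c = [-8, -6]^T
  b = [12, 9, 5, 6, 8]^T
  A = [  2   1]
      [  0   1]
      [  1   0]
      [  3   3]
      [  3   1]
Each vertex is the intersection of two constraint boundaries that also satisfies all remaining constraints:
  p = 0 and q = 0 → (0, 0)
  3p + 3q = 6 and q = 0 → (2, 0)
  3p + 3q = 6 and p = 0 → (0, 2)

Evaluating z = -8p - 6q at each vertex:
  (0, 0): z = 0
  (2, 0): z = -16
  (0, 2): z = -12

The minimum is at (2, 0) with z = -16.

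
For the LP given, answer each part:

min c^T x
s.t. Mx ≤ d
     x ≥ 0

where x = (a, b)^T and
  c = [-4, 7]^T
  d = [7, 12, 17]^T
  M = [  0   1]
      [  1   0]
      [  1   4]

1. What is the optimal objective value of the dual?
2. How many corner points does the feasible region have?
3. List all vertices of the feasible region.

1. -48 (by strong duality, equal to the primal optimum)
2. 4
3. (0, 0), (12, 0), (12, 1.25), (0, 4.25)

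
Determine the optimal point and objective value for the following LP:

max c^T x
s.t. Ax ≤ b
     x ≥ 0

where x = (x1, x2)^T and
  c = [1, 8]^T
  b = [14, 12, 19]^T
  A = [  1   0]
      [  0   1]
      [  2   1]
Each vertex is the intersection of two constraint boundaries that also satisfies all remaining constraints:
  x1 = 0 and x2 = 0 → (0, 0)
  2x1 + x2 = 19 and x2 = 0 → (9.5, 0)
  x2 = 12 and 2x1 + x2 = 19 → (3.5, 12)
  x2 = 12 and x1 = 0 → (0, 12)

Evaluating z = x1 + 8x2 at each vertex:
  (0, 0): z = 0
  (9.5, 0): z = 9.5
  (3.5, 12): z = 99.5
  (0, 12): z = 96

The maximum is at (3.5, 12) with z = 99.5.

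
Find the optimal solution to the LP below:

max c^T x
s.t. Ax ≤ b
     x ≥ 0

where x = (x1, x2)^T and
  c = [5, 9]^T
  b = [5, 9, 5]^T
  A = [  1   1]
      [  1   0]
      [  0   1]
Each vertex is the intersection of two constraint boundaries that also satisfies all remaining constraints:
  x1 = 0 and x2 = 0 → (0, 0)
  x1 + x2 = 5 and x2 = 0 → (5, 0)
  x1 + x2 = 5 and x2 = 5 → (0, 5)

Evaluating z = 5x1 + 9x2 at each vertex:
  (0, 0): z = 0
  (5, 0): z = 25
  (0, 5): z = 45

The maximum is at (0, 5) with z = 45.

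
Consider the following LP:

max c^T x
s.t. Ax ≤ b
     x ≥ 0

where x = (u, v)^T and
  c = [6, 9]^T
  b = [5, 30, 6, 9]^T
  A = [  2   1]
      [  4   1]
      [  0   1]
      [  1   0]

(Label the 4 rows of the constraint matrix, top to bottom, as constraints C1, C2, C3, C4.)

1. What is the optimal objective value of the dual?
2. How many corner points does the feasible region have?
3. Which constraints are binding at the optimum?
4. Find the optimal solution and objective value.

1. 45 (by strong duality, equal to the primal optimum)
2. 3
3. C1, u ≥ 0
4. u = 0, v = 5, z = 45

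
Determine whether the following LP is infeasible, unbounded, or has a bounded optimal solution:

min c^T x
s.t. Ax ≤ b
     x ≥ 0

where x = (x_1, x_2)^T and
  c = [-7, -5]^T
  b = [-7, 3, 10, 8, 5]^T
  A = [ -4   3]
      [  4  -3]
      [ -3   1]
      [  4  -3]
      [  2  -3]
One constraint requires 4x_1 - 3x_2 ≤ 3, while the constraint -4x_1 + 3x_2 ≤ -7 is equivalent to 4x_1 - 3x_2 ≥ 7. Together they would need 7 ≤ 4x_1 - 3x_2 ≤ 3, which is impossible since 7 > 3. No point satisfies all constraints.

Infeasible — the constraint set is empty.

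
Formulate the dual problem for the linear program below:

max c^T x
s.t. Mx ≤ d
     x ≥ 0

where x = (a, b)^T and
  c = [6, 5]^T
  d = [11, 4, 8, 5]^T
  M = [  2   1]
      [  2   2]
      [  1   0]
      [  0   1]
Minimize: z = 11y1 + 4y2 + 8y3 + 5y4

Subject to:
  C1: -2y1 - 2y2 - y3 ≤ -6
  C2: -y1 - 2y2 - y4 ≤ -5
  y1, y2, y3, y4 ≥ 0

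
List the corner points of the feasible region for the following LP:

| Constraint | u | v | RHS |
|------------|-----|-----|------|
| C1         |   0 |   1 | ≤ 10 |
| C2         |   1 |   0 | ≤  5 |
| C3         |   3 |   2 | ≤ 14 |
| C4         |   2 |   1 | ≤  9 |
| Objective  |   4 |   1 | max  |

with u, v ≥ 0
Each vertex is the intersection of two constraint boundaries that also satisfies all remaining constraints:
  u = 0 and v = 0 → (0, 0)
  2u + v = 9 and v = 0 → (4.5, 0)
  3u + 2v = 14 and 2u + v = 9 → (4, 1)
  3u + 2v = 14 and u = 0 → (0, 7)

Vertices: (0, 0), (4.5, 0), (4, 1), (0, 7)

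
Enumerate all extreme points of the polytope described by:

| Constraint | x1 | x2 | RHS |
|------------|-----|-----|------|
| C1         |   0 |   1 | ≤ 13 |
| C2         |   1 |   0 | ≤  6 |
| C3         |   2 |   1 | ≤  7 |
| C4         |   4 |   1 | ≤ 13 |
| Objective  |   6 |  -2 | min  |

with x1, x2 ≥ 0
Each vertex is the intersection of two constraint boundaries that also satisfies all remaining constraints:
  x1 = 0 and x2 = 0 → (0, 0)
  4x1 + x2 = 13 and x2 = 0 → (3.25, 0)
  2x1 + x2 = 7 and 4x1 + x2 = 13 → (3, 1)
  2x1 + x2 = 7 and x1 = 0 → (0, 7)

Vertices: (0, 0), (3.25, 0), (3, 1), (0, 7)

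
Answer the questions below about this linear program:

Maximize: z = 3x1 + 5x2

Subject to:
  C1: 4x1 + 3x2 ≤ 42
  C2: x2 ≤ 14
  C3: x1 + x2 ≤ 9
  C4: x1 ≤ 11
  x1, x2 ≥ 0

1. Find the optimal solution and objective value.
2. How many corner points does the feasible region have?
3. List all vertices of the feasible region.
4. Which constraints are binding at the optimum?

1. x1 = 0, x2 = 9, z = 45
2. 3
3. (0, 0), (9, 0), (0, 9)
4. C3, x1 ≥ 0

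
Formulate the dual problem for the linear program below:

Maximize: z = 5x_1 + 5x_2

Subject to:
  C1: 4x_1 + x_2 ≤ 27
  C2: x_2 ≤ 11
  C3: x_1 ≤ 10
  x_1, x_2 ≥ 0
Minimize: z = 27y1 + 11y2 + 10y3

Subject to:
  C1: -4y1 - y3 ≤ -5
  C2: -y1 - y2 ≤ -5
  y1, y2, y3 ≥ 0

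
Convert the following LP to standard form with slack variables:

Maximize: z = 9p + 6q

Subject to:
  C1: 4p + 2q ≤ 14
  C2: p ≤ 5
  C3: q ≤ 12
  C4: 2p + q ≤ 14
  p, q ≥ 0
max z = 9p + 6q

s.t.
  4p + 2q + s1 = 14
  p + s2 = 5
  q + s3 = 12
  2p + q + s4 = 14
  p, q, s1, s2, s3, s4 ≥ 0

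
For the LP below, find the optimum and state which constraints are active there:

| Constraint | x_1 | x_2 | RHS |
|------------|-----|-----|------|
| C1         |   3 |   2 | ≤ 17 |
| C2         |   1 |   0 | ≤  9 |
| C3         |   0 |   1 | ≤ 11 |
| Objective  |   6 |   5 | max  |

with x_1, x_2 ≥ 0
Optimal: x_1 = 0, x_2 = 8.5
Binding: C1, x_1 ≥ 0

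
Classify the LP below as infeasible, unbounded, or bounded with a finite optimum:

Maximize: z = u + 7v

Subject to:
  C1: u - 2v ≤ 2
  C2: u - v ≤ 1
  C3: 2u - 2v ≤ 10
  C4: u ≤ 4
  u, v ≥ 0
Feasible point: (0, 0) satisfies every constraint, so the LP is feasible.
Direction d = (0, 1): for each constraint row a, a·d ≤ 0 —
  (1)(0) + (-2)(1) = -2 ≤ 0
  (1)(0) + (-1)(1) = -1 ≤ 0
  (2)(0) + (-2)(1) = -2 ≤ 0
  (1)(0) + (0)(1) = 0 ≤ 0
and d ≥ 0, so (0, 0) + t·d stays feasible for every t ≥ 0. Along this ray z = u + 7v changes by 7 per unit t, so z → +∞.

Unbounded: there is a feasible ray along which z → +∞.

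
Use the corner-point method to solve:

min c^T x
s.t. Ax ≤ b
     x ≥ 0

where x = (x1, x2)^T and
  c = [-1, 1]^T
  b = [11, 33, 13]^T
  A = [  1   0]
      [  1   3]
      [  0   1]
x1 = 11, x2 = 0, z = -11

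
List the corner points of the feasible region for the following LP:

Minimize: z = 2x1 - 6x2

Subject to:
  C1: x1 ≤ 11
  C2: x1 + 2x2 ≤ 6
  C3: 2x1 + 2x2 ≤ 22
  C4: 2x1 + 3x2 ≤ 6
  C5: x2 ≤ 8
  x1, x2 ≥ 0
Each vertex is the intersection of two constraint boundaries that also satisfies all remaining constraints:
  x1 = 0 and x2 = 0 → (0, 0)
  2x1 + 3x2 = 6 and x2 = 0 → (3, 0)
  2x1 + 3x2 = 6 and x1 = 0 → (0, 2)

Vertices: (0, 0), (3, 0), (0, 2)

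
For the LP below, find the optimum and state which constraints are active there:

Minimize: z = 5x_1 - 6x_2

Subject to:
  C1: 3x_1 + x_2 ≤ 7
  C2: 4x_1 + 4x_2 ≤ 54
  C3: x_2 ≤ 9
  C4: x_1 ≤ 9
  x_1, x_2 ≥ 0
Optimal: x_1 = 0, x_2 = 7
Slack at optimum:
  C1: slack = 0 (binding)
  C2: slack = 26
  C3: slack = 2
  C4: slack = 9
  x_1 ≥ 0: x_1 = 0 (binding)
  x_2 ≥ 0: x_2 = 7
Binding constraints: C1, x_1 ≥ 0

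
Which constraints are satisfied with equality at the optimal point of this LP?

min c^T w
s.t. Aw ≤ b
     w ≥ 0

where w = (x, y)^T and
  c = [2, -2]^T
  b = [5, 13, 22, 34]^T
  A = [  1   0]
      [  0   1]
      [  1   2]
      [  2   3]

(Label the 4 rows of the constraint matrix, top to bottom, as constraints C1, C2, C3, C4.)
Optimal: x = 0, y = 11
Binding: C3, x ≥ 0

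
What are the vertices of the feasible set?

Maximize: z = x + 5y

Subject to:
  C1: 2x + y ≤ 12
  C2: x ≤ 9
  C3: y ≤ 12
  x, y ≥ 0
Each vertex is the intersection of two constraint boundaries that also satisfies all remaining constraints:
  x = 0 and y = 0 → (0, 0)
  2x + y = 12 and y = 0 → (6, 0)
  2x + y = 12 and y = 12 → (0, 12)

Vertices: (0, 0), (6, 0), (0, 12)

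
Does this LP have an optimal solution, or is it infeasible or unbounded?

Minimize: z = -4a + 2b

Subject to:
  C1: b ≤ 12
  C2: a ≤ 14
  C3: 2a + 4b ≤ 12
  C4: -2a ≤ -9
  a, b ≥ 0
The point (6, 0) satisfies every constraint, so the LP is feasible; the constraints give a ≤ 14 and b ≤ 12, which with a, b ≥ 0 keep the feasible region inside a bounded box. A feasible, bounded LP attains a finite optimum at a vertex.

Evaluating z = -4a + 2b at each vertex:
  (4.5, 0): z = -18
  (6, 0): z = -24
  (4.5, 0.75): z = -16.5

Feasible with finite optimum z* = -24 at (6, 0).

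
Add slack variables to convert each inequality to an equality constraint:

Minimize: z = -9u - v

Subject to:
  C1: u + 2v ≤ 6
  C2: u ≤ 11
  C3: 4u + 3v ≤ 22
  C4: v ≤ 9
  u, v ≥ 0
min z = -9u - v

s.t.
  u + 2v + s1 = 6
  u + s2 = 11
  4u + 3v + s3 = 22
  v + s4 = 9
  u, v, s1, s2, s3, s4 ≥ 0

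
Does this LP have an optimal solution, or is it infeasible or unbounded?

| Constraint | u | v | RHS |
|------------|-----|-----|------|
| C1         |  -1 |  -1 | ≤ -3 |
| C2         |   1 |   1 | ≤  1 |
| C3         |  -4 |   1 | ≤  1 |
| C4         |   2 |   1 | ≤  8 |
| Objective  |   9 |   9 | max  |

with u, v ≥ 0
C2 requires u + v ≤ 1, while C1 (-u - v ≤ -3) is equivalent to u + v ≥ 3. Together they would need 3 ≤ u + v ≤ 1, which is impossible since 3 > 1. No point satisfies all constraints.

Infeasible — the constraint set is empty.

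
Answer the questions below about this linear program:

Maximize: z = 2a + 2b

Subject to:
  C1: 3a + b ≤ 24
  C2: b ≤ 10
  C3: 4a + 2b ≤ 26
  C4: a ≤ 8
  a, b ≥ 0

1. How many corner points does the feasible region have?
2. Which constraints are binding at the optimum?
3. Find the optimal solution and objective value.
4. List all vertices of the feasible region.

1. 4
2. C2, C3
3. a = 1.5, b = 10, z = 23
4. (0, 0), (6.5, 0), (1.5, 10), (0, 10)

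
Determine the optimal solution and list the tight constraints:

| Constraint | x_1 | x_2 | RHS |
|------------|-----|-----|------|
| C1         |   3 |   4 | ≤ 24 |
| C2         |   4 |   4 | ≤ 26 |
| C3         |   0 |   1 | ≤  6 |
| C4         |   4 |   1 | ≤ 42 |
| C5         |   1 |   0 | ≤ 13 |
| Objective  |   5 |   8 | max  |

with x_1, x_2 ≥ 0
Optimal: x_1 = 0, x_2 = 6
Binding: C1, C3, x_1 ≥ 0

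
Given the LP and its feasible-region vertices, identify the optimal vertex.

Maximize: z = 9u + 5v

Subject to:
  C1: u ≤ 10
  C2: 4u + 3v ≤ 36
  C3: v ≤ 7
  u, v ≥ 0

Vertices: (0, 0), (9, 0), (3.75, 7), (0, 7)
(9, 0) with z = 81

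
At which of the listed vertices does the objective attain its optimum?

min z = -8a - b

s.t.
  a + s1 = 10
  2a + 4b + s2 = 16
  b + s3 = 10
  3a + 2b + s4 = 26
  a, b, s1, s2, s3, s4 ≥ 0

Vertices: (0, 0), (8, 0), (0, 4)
Evaluating z = -8a - b at each vertex:
  (0, 0): z = 0
  (8, 0): z = -64
  (0, 4): z = -4

The smallest value is z = -64, attained at (8, 0).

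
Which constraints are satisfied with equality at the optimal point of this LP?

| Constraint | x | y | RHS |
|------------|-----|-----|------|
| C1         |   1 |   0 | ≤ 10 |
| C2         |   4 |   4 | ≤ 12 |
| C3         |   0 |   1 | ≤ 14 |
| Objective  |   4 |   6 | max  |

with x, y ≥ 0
Optimal: x = 0, y = 3
Binding: C2, x ≥ 0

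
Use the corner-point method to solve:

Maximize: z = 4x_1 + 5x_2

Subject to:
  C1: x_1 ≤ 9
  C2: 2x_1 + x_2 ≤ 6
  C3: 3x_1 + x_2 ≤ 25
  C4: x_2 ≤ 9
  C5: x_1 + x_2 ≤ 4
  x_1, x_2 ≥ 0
Each vertex is the intersection of two constraint boundaries that also satisfies all remaining constraints:
  x_1 = 0 and x_2 = 0 → (0, 0)
  2x_1 + x_2 = 6 and x_2 = 0 → (3, 0)
  2x_1 + x_2 = 6 and x_1 + x_2 = 4 → (2, 2)
  x_1 + x_2 = 4 and x_1 = 0 → (0, 4)

Evaluating z = 4x_1 + 5x_2 at each vertex:
  (0, 0): z = 0
  (3, 0): z = 12
  (2, 2): z = 18
  (0, 4): z = 20

The maximum is at (0, 4) with z = 20.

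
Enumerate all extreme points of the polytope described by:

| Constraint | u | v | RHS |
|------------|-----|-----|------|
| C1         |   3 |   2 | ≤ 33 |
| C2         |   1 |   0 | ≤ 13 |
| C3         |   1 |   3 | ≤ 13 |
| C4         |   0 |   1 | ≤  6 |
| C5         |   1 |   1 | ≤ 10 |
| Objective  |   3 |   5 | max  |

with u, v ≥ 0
Each vertex is the intersection of two constraint boundaries that also satisfies all remaining constraints:
  u = 0 and v = 0 → (0, 0)
  u + v = 10 and v = 0 → (10, 0)
  u + 3v = 13 and u + v = 10 → (8.5, 1.5)
  u + 3v = 13 and u = 0 → (0, 4.333)

Vertices: (0, 0), (10, 0), (8.5, 1.5), (0, 4.333)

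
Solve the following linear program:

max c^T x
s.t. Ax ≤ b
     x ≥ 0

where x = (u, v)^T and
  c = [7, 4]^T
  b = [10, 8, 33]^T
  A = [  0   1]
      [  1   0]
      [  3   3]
Each vertex is the intersection of two constraint boundaries that also satisfies all remaining constraints:
  u = 0 and v = 0 → (0, 0)
  u = 8 and v = 0 → (8, 0)
  u = 8 and 3u + 3v = 33 → (8, 3)
  v = 10 and 3u + 3v = 33 → (1, 10)
  v = 10 and u = 0 → (0, 10)

Evaluating z = 7u + 4v at each vertex:
  (0, 0): z = 0
  (8, 0): z = 56
  (8, 3): z = 68
  (1, 10): z = 47
  (0, 10): z = 40

The maximum is at (8, 3) with z = 68.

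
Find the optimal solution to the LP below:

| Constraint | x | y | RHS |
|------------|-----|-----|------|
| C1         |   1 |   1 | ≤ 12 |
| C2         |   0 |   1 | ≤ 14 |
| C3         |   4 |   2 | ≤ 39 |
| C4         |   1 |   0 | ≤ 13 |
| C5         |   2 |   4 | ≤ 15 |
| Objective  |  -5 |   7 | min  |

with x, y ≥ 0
Each vertex is the intersection of two constraint boundaries that also satisfies all remaining constraints:
  x = 0 and y = 0 → (0, 0)
  2x + 4y = 15 and y = 0 → (7.5, 0)
  2x + 4y = 15 and x = 0 → (0, 3.75)

Evaluating z = -5x + 7y at each vertex:
  (0, 0): z = 0
  (7.5, 0): z = -37.5
  (0, 3.75): z = 26.25

The minimum is at (7.5, 0) with z = -37.5.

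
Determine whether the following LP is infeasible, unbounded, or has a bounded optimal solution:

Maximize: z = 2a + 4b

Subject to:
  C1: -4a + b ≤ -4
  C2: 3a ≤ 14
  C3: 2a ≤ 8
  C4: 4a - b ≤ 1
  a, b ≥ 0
C4 requires 4a - b ≤ 1, while C1 (-4a + b ≤ -4) is equivalent to 4a - b ≥ 4. Together they would need 4 ≤ 4a - b ≤ 1, which is impossible since 4 > 1. No point satisfies all constraints.

The feasible region is empty; the LP is infeasible.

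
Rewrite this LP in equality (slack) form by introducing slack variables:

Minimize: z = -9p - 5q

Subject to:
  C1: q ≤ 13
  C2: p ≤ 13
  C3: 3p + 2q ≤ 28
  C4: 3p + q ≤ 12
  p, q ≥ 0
min z = -9p - 5q

s.t.
  q + s1 = 13
  p + s2 = 13
  3p + 2q + s3 = 28
  3p + q + s4 = 12
  p, q, s1, s2, s3, s4 ≥ 0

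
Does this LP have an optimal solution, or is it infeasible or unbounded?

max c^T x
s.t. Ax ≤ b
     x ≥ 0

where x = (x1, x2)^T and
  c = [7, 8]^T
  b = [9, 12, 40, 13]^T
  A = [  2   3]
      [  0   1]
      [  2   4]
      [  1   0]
The point (4.5, 0) satisfies every constraint, so the LP is feasible; the constraints give x1 ≤ 13 and x2 ≤ 12, which with x1, x2 ≥ 0 keep the feasible region inside a bounded box. A feasible, bounded LP attains a finite optimum at a vertex.

Feasible with finite optimum z* = 31.5 at (4.5, 0).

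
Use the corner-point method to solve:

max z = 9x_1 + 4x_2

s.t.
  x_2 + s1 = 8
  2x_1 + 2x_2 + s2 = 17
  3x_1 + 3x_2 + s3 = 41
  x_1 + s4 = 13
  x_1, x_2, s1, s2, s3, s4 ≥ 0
x_1 = 8.5, x_2 = 0, z = 76.5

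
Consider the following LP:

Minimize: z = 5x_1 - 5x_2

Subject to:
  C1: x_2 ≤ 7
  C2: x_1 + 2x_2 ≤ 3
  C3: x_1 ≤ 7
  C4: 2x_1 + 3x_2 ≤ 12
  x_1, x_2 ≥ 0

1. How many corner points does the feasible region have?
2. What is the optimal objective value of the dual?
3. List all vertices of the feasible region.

1. 3
2. -7.5 (by strong duality, equal to the primal optimum)
3. (0, 0), (3, 0), (0, 1.5)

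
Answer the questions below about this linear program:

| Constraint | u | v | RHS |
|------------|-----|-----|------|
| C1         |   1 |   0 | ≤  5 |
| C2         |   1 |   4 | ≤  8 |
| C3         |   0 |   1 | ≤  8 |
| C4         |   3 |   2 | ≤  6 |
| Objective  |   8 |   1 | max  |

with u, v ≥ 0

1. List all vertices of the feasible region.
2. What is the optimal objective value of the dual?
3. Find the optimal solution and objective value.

1. (0, 0), (2, 0), (0.8, 1.8), (0, 2)
2. 16 (by strong duality, equal to the primal optimum)
3. u = 2, v = 0, z = 16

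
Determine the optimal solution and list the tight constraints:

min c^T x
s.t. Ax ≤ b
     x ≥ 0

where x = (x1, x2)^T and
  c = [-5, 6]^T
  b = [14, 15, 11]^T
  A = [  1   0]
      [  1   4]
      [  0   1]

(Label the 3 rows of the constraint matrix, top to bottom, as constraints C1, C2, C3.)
Optimal: x1 = 14, x2 = 0
Binding: C1, x2 ≥ 0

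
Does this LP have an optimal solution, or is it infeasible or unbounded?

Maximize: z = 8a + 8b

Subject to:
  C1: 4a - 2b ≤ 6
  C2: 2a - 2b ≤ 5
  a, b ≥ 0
Feasible point: (0, 0) satisfies every constraint, so the LP is feasible.
Direction d = (0, 1): for each constraint row a, a·d ≤ 0 —
  (4)(0) + (-2)(1) = -2 ≤ 0
  (2)(0) + (-2)(1) = -2 ≤ 0
and d ≥ 0, so (0, 0) + t·d stays feasible for every t ≥ 0. Along this ray z = 8a + 8b changes by 8 per unit t, so z → +∞.

Unbounded — the objective can increase without bound over the feasible region.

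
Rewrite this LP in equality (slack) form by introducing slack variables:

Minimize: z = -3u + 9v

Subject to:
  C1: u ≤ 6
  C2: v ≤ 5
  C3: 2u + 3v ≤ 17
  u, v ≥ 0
min z = -3u + 9v

s.t.
  u + s1 = 6
  v + s2 = 5
  2u + 3v + s3 = 17
  u, v, s1, s2, s3 ≥ 0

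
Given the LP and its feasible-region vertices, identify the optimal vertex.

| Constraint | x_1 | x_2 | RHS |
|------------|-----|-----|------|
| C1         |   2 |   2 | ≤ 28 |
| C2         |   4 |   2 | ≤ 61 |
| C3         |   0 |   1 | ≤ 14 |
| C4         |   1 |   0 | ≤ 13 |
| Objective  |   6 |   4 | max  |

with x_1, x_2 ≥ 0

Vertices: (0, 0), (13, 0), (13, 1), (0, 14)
(13, 1) with z = 82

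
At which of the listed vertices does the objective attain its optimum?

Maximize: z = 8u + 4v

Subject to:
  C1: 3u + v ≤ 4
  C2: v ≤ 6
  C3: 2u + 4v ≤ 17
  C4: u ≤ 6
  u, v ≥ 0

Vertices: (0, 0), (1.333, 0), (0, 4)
Evaluating z = 8u + 4v at each vertex:
  (0, 0): z = 0
  (1.333, 0): z = 10.67
  (0, 4): z = 16

The largest value is z = 16, attained at (0, 4).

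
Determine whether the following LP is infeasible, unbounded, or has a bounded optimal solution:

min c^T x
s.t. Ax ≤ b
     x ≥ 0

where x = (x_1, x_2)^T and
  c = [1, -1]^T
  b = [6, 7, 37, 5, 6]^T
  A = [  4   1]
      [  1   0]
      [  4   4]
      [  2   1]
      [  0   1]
The point (0, 5) satisfies every constraint, so the LP is feasible; the constraints give x_1 ≤ 7 and x_2 ≤ 6, which with x_1, x_2 ≥ 0 keep the feasible region inside a bounded box. A feasible, bounded LP attains a finite optimum at a vertex.

Evaluating z = x_1 - x_2 at each vertex:
  (0, 0): z = 0
  (1.5, 0): z = 1.5
  (0.5, 4): z = -3.5
  (0, 5): z = -5

The LP has an optimal solution: (0, 5) with z = -5.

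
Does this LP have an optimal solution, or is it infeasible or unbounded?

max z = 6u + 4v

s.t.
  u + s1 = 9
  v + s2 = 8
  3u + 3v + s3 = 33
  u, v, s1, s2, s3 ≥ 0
The point (9, 2) satisfies every constraint, so the LP is feasible; the constraints give u ≤ 9 and v ≤ 8, which with u, v ≥ 0 keep the feasible region inside a bounded box. A feasible, bounded LP attains a finite optimum at a vertex.

Feasible with finite optimum z* = 62 at (9, 2).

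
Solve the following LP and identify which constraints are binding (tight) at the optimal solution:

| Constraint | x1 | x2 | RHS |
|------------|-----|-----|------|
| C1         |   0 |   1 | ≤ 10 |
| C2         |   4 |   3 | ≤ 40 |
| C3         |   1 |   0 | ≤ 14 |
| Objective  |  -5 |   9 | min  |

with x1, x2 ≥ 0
Optimal: x1 = 10, x2 = 0
Slack at optimum:
  C1: slack = 10
  C2: slack = 0 (binding)
  C3: slack = 4
  x1 ≥ 0: x1 = 10
  x2 ≥ 0: x2 = 0 (binding)
Binding constraints: C2, x2 ≥ 0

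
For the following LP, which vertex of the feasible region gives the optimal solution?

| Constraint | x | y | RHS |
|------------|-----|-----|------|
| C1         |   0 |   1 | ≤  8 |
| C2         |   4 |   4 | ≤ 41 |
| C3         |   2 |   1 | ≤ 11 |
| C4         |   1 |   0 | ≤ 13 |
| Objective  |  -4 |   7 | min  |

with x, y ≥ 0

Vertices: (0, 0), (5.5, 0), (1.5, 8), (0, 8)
(5.5, 0) with z = -22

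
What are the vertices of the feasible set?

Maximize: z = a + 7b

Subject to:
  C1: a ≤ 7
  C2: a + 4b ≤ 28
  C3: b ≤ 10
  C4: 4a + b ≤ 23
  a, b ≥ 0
Each vertex is the intersection of two constraint boundaries that also satisfies all remaining constraints:
  a = 0 and b = 0 → (0, 0)
  4a + b = 23 and b = 0 → (5.75, 0)
  a + 4b = 28 and 4a + b = 23 → (4.267, 5.933)
  a + 4b = 28 and a = 0 → (0, 7)

Vertices: (0, 0), (5.75, 0), (4.267, 5.933), (0, 7)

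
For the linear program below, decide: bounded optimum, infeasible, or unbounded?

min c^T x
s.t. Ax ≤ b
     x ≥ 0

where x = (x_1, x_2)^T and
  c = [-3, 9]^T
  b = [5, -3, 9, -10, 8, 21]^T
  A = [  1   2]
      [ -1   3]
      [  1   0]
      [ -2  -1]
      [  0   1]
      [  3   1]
The point (5, 0) satisfies every constraint, so the LP is feasible; the constraints give x_1 ≤ 9 and x_2 ≤ 8, which with x_1, x_2 ≥ 0 keep the feasible region inside a bounded box. A feasible, bounded LP attains a finite optimum at a vertex.

Evaluating z = -3x_1 + 9x_2 at each vertex:
  (5, 0): z = -15

Bounded optimum: z* = -15 at (5, 0).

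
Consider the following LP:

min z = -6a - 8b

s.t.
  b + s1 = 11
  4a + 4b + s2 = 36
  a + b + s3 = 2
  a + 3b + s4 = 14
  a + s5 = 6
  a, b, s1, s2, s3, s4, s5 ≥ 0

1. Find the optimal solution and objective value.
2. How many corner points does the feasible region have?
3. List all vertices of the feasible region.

1. a = 0, b = 2, z = -16
2. 3
3. (0, 0), (2, 0), (0, 2)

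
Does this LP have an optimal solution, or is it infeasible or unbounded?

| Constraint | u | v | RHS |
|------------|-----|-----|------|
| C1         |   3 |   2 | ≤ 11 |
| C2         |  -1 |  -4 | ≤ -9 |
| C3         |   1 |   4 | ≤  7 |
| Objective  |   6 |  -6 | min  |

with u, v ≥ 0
C3 requires u + 4v ≤ 7, while C2 (-u - 4v ≤ -9) is equivalent to u + 4v ≥ 9. Together they would need 9 ≤ u + 4v ≤ 7, which is impossible since 9 > 7. No point satisfies all constraints.

Infeasible: no point satisfies all constraints simultaneously.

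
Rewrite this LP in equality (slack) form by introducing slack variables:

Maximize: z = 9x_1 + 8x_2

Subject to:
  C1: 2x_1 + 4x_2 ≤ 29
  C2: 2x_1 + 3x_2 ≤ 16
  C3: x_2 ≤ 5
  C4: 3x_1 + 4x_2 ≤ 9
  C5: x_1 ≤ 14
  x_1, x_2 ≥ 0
max z = 9x_1 + 8x_2

s.t.
  2x_1 + 4x_2 + s1 = 29
  2x_1 + 3x_2 + s2 = 16
  x_2 + s3 = 5
  3x_1 + 4x_2 + s4 = 9
  x_1 + s5 = 14
  x_1, x_2, s1, s2, s3, s4, s5 ≥ 0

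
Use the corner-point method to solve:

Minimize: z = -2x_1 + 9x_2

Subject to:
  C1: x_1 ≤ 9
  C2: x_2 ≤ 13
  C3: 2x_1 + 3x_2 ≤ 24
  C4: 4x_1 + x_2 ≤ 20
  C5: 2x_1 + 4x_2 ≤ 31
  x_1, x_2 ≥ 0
Each vertex is the intersection of two constraint boundaries that also satisfies all remaining constraints:
  x_1 = 0 and x_2 = 0 → (0, 0)
  4x_1 + x_2 = 20 and x_2 = 0 → (5, 0)
  2x_1 + 3x_2 = 24 and 4x_1 + x_2 = 20 → (3.6, 5.6)
  2x_1 + 3x_2 = 24 and 2x_1 + 4x_2 = 31 → (1.5, 7)
  2x_1 + 4x_2 = 31 and x_1 = 0 → (0, 7.75)

Evaluating z = -2x_1 + 9x_2 at each vertex:
  (0, 0): z = 0
  (5, 0): z = -10
  (3.6, 5.6): z = 43.2
  (1.5, 7): z = 60
  (0, 7.75): z = 69.75

The minimum is at (5, 0) with z = -10.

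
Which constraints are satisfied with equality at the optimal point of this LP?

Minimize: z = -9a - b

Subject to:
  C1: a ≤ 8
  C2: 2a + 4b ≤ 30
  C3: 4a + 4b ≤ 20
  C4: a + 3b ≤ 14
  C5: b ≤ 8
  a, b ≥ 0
Optimal: a = 5, b = 0
Slack at optimum:
  C1: slack = 3
  C2: slack = 20
  C3: slack = 0 (binding)
  C4: slack = 9
  C5: slack = 8
  a ≥ 0: a = 5
  b ≥ 0: b = 0 (binding)
Binding constraints: C3, b ≥ 0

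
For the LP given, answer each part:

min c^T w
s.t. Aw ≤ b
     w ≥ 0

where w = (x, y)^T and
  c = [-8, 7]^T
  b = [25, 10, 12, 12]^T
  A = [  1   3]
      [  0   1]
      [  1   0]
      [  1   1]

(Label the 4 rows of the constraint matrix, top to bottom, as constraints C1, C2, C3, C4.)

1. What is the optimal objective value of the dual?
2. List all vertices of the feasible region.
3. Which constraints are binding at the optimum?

1. -96 (by strong duality, equal to the primal optimum)
2. (0, 0), (12, 0), (5.5, 6.5), (0, 8.333)
3. C3, C4, y ≥ 0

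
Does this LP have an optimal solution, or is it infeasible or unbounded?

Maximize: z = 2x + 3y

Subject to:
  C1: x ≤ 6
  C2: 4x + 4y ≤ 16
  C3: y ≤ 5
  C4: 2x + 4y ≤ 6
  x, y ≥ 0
The point (3, 0) satisfies every constraint, so the LP is feasible; the constraints give x ≤ 6 and y ≤ 5, which with x, y ≥ 0 keep the feasible region inside a bounded box. A feasible, bounded LP attains a finite optimum at a vertex.

Feasible with finite optimum z* = 6 at (3, 0).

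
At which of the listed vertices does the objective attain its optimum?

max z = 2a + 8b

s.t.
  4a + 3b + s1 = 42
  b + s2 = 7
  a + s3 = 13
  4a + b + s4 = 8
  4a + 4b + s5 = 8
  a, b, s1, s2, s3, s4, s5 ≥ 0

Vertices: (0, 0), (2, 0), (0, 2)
Evaluating z = 2a + 8b at each vertex:
  (0, 0): z = 0
  (2, 0): z = 4
  (0, 2): z = 16

The largest value is z = 16, attained at (0, 2).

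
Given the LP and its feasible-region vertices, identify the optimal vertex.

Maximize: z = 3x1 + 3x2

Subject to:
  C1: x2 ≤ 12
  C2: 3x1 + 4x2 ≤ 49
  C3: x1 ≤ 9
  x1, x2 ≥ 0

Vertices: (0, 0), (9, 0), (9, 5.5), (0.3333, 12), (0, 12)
(9, 5.5) with z = 43.5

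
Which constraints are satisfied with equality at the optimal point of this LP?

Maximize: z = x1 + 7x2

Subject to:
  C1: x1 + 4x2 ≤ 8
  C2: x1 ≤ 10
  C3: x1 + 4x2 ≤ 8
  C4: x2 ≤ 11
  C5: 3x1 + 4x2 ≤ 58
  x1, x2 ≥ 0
Optimal: x1 = 0, x2 = 2
Slack at optimum:
  C1: slack = 0 (binding)
  C2: slack = 10
  C3: slack = 0 (binding)
  C4: slack = 9
  C5: slack = 50
  x1 ≥ 0: x1 = 0 (binding)
  x2 ≥ 0: x2 = 2
Binding constraints: C1, C3, x1 ≥ 0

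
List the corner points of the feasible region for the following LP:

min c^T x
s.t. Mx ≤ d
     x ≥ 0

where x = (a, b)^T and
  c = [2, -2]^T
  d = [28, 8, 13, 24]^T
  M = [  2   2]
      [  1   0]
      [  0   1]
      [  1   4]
Each vertex is the intersection of two constraint boundaries that also satisfies all remaining constraints:
  a = 0 and b = 0 → (0, 0)
  a = 8 and b = 0 → (8, 0)
  a = 8 and a + 4b = 24 → (8, 4)
  a + 4b = 24 and a = 0 → (0, 6)

Vertices: (0, 0), (8, 0), (8, 4), (0, 6)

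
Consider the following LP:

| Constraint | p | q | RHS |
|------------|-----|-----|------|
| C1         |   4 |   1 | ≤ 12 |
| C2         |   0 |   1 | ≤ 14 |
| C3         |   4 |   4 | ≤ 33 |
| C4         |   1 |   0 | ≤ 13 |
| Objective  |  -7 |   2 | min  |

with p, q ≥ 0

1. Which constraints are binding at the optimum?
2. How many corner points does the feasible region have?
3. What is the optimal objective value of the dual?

1. C1, q ≥ 0
2. 4
3. -21 (by strong duality, equal to the primal optimum)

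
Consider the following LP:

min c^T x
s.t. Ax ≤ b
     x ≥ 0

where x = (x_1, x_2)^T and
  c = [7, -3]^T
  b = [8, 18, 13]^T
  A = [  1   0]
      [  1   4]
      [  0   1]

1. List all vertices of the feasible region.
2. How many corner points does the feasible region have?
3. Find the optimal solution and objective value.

1. (0, 0), (8, 0), (8, 2.5), (0, 4.5)
2. 4
3. x_1 = 0, x_2 = 4.5, z = -13.5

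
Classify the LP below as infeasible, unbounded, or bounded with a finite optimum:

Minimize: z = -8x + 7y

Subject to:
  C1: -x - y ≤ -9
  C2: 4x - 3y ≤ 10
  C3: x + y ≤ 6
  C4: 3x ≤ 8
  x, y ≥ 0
C3 requires x + y ≤ 6, while C1 (-x - y ≤ -9) is equivalent to x + y ≥ 9. Together they would need 9 ≤ x + y ≤ 6, which is impossible since 9 > 6. No point satisfies all constraints.

Infeasible — the constraint set is empty.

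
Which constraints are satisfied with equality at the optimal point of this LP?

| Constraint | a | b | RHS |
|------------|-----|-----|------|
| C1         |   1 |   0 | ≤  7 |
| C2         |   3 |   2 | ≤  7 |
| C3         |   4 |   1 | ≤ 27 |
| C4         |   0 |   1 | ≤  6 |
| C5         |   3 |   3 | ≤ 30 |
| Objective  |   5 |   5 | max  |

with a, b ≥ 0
Optimal: a = 0, b = 3.5
Binding: C2, a ≥ 0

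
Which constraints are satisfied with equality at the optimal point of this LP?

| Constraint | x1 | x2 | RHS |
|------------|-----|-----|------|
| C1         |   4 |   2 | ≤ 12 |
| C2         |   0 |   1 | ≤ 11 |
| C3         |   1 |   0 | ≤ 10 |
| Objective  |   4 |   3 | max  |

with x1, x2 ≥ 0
Optimal: x1 = 0, x2 = 6
Slack at optimum:
  C1: slack = 0 (binding)
  C2: slack = 5
  C3: slack = 10
  x1 ≥ 0: x1 = 0 (binding)
  x2 ≥ 0: x2 = 6
Binding constraints: C1, x1 ≥ 0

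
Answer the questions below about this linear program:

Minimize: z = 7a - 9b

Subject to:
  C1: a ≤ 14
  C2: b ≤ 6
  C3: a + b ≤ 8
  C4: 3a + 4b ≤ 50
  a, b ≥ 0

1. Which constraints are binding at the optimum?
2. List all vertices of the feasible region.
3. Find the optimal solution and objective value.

1. C2, a ≥ 0
2. (0, 0), (8, 0), (2, 6), (0, 6)
3. a = 0, b = 6, z = -54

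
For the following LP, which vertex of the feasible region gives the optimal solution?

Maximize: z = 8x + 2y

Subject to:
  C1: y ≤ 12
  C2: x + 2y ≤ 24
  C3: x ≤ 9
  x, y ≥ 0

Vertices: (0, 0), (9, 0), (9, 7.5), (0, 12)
(9, 7.5) with z = 87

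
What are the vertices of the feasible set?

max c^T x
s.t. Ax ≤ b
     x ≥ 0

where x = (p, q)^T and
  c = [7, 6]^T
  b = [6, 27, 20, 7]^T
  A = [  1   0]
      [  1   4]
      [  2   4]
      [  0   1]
Each vertex is the intersection of two constraint boundaries that also satisfies all remaining constraints:
  p = 0 and q = 0 → (0, 0)
  p = 6 and q = 0 → (6, 0)
  p = 6 and 2p + 4q = 20 → (6, 2)
  2p + 4q = 20 and p = 0 → (0, 5)

Vertices: (0, 0), (6, 0), (6, 2), (0, 5)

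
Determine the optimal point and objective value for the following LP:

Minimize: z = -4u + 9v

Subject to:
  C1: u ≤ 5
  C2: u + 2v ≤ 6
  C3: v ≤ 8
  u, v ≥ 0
u = 5, v = 0, z = -20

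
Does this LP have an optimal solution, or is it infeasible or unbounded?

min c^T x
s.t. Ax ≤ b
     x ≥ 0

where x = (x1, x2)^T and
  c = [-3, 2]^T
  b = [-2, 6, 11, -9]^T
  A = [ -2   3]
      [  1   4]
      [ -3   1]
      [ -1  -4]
One constraint requires x1 + 4x2 ≤ 6, while the constraint -x1 - 4x2 ≤ -9 is equivalent to x1 + 4x2 ≥ 9. Together they would need 9 ≤ x1 + 4x2 ≤ 6, which is impossible since 9 > 6. No point satisfies all constraints.

Infeasible — the constraint set is empty.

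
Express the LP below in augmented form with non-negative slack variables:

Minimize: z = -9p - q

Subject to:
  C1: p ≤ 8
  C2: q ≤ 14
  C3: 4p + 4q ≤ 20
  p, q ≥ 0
min z = -9p - q

s.t.
  p + s1 = 8
  q + s2 = 14
  4p + 4q + s3 = 20
  p, q, s1, s2, s3 ≥ 0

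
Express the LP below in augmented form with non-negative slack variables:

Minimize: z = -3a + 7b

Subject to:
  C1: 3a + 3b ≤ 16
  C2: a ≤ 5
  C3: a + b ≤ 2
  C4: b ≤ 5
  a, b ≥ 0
min z = -3a + 7b

s.t.
  3a + 3b + s1 = 16
  a + s2 = 5
  a + b + s3 = 2
  b + s4 = 5
  a, b, s1, s2, s3, s4 ≥ 0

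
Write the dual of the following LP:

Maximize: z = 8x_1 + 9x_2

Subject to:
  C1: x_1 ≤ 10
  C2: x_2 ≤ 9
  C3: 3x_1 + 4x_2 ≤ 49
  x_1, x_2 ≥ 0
Minimize: z = 10y1 + 9y2 + 49y3

Subject to:
  C1: -y1 - 3y3 ≤ -8
  C2: -y2 - 4y3 ≤ -9
  y1, y2, y3 ≥ 0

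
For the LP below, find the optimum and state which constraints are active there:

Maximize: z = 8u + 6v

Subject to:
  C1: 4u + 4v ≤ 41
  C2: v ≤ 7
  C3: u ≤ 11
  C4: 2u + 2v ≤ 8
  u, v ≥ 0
Optimal: u = 4, v = 0
Slack at optimum:
  C1: slack = 25
  C2: slack = 7
  C3: slack = 7
  C4: slack = 0 (binding)
  u ≥ 0: u = 4
  v ≥ 0: v = 0 (binding)
Binding constraints: C4, v ≥ 0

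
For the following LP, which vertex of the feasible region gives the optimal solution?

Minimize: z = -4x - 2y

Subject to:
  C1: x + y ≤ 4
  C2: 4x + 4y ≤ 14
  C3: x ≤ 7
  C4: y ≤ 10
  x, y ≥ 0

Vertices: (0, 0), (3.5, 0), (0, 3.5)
(3.5, 0) with z = -14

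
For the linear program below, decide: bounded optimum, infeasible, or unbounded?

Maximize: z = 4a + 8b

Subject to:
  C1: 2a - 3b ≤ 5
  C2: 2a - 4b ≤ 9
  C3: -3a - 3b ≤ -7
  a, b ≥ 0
Feasible point: (0, 3) satisfies every constraint, so the LP is feasible.
Direction d = (0, 1): for each constraint row a, a·d ≤ 0 —
  (2)(0) + (-3)(1) = -3 ≤ 0
  (2)(0) + (-4)(1) = -4 ≤ 0
  (-3)(0) + (-3)(1) = -3 ≤ 0
and d ≥ 0, so (0, 3) + t·d stays feasible for every t ≥ 0. Along this ray z = 4a + 8b changes by 8 per unit t, so z → +∞.

Unbounded — the objective can increase without bound over the feasible region.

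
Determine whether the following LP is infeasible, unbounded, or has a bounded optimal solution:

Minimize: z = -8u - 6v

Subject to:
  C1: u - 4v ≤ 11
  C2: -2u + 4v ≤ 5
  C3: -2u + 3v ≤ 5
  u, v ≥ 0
Feasible point: (0, 0) satisfies every constraint, so the LP is feasible.
Direction d = (4, 1): for each constraint row a, a·d ≤ 0 —
  (1)(4) + (-4)(1) = 0 ≤ 0
  (-2)(4) + (4)(1) = -4 ≤ 0
  (-2)(4) + (3)(1) = -5 ≤ 0
and d ≥ 0, so (0, 0) + t·d stays feasible for every t ≥ 0. Along this ray z = -8u - 6v changes by -38 per unit t, so z → −∞.

Unbounded: there is a feasible ray along which z → −∞.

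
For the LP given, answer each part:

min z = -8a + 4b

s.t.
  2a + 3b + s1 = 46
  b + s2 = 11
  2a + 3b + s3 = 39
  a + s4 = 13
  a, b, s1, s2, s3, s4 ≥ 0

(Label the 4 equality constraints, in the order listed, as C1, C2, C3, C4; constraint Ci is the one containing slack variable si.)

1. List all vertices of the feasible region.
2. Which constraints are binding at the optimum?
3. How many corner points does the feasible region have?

1. (0, 0), (13, 0), (13, 4.333), (3, 11), (0, 11)
2. C4, b ≥ 0
3. 5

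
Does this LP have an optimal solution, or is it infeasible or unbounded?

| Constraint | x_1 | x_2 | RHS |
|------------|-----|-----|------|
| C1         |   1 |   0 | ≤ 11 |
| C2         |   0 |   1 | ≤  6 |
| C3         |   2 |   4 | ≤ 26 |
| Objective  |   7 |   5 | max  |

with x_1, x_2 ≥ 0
The point (11, 1) satisfies every constraint, so the LP is feasible; the constraints give x_1 ≤ 11 and x_2 ≤ 6, which with x_1, x_2 ≥ 0 keep the feasible region inside a bounded box. A feasible, bounded LP attains a finite optimum at a vertex.

Evaluating z = 7x_1 + 5x_2 at each vertex:
  (0, 0): z = 0
  (11, 0): z = 77
  (11, 1): z = 82
  (1, 6): z = 37
  (0, 6): z = 30

The LP has an optimal solution: (11, 1) with z = 82.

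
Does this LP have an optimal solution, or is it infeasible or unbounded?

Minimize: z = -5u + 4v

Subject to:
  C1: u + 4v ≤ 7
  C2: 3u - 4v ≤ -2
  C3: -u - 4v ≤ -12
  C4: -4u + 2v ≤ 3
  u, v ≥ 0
C1 requires u + 4v ≤ 7, while C3 (-u - 4v ≤ -12) is equivalent to u + 4v ≥ 12. Together they would need 12 ≤ u + 4v ≤ 7, which is impossible since 12 > 7. No point satisfies all constraints.

The feasible region is empty; the LP is infeasible.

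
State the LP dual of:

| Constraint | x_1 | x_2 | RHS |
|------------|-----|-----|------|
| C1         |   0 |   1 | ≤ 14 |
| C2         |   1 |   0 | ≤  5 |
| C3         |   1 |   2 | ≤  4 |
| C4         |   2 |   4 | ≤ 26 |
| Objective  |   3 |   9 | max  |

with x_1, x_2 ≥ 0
Minimize: z = 14y1 + 5y2 + 4y3 + 26y4

Subject to:
  C1: -y2 - y3 - 2y4 ≤ -3
  C2: -y1 - 2y3 - 4y4 ≤ -9
  y1, y2, y3, y4 ≥ 0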